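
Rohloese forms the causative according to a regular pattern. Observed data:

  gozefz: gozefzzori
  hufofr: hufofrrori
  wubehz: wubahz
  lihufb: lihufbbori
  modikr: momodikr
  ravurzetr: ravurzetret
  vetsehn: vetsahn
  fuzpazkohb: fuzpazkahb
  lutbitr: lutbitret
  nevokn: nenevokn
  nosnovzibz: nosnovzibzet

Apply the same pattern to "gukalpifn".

"gukalpifn" has second-to-last letter 'f'. The stems whose second-to-last letter is 'f' (gozefz → gozefzzori, lihufb → lihufbbori, hufofr → hufofrrori) double the final consonant and add -ori.
So gukalpifn → gukalpifnnori.

gukalpifnnori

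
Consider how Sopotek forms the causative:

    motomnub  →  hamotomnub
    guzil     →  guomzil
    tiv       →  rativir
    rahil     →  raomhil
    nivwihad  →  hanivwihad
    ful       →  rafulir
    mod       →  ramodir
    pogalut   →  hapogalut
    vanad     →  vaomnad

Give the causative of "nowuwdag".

hanowuwdag

ful and guzil both end in -l yet inflect differently (rafulir, guomzil), so the final letter is not what conditions the rule; the number of vowels is.
"nowuwdag" has 3 vowels. The stems with 3 vowels (motomnub → hamotomnub, pogalut → hapogalut, nivwihad → hanivwihad) add the prefix ha-.
So nowuwdag → hanowuwdag.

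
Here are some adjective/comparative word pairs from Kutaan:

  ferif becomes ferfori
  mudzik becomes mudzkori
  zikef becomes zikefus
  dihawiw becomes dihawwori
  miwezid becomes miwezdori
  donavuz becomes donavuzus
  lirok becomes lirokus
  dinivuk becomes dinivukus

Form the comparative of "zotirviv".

mudzik and dinivuk both end in -k yet inflect differently (mudzkori, dinivukus), so the final letter is not what conditions the rule; the last vowel is.
"zotirviv" has last vowel 'i'. The stems whose last vowel is 'i' (miwezid → miwezdori, dihawiw → dihawwori, ferif → ferfori) delete the last vowel and add -ori.
The other pattern: stems whose last vowel is 'e', 'o' or 'u' add -us.
So zotirviv → zotirvvori.

zotirvvori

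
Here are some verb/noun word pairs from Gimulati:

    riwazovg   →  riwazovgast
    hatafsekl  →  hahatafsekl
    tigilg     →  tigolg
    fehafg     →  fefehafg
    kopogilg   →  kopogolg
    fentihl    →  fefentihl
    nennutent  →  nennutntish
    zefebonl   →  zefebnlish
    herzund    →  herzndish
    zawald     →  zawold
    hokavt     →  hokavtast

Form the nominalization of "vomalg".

vomolg

herzund and zawald both end in -d yet inflect differently (herzndish, zawold), so the final letter is not what conditions the rule; the second-to-last letter is.
"vomalg" has second-to-last letter 'l'. The stems whose second-to-last letter is 'l' (tigilg → tigolg, kopogilg → kopogolg, zawald → zawold) change the last vowel to 'o'.
So vomalg → vomolg.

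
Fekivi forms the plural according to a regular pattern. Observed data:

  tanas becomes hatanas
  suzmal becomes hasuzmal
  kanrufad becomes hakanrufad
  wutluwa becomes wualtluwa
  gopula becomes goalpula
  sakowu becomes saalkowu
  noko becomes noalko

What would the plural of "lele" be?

lealle

tanas and wutluwa both have last vowel 'a' yet inflect differently (hatanas, wualtluwa), so the last vowel is not what conditions the rule; whether the stem ends in a vowel or a consonant is.
"lele" ends in a vowel. The stems ending in a vowel (wutluwa → wualtluwa, gopula → goalpula, sakowu → saalkowu) insert -al- after the first vowel.
So lele → lealle.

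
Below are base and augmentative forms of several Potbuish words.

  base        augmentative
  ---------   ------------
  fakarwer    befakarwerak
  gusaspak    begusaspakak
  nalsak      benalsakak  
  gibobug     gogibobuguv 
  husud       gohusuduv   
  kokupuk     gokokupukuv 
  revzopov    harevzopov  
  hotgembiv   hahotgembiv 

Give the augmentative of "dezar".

bedezarak

gusaspak and kokupuk both end in -k yet inflect differently (begusaspakak, gokokupukuv), so the final letter is not what conditions the rule; the last vowel is.
"dezar" has last vowel 'a'. The stems whose last vowel is 'a' (gusaspak → begusaspakak, nalsak → benalsakak) add be- … -ak around the stem.
So dezar → bedezarak.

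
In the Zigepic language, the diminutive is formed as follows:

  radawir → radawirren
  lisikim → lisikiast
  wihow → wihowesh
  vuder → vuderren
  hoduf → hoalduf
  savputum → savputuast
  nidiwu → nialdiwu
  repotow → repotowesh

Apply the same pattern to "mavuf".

maalvuf

"mavuf" ends in -f. The one such stem in the data (hoduf → hoalduf) inserts -al- after the first vowel (as does nidiwu), so the same rule applies.
So mavuf → maalvuf.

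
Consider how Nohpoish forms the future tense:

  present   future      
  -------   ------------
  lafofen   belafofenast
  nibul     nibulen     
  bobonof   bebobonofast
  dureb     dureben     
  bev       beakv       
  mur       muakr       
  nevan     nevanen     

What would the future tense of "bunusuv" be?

bebunusuvast

nevan and lafofen both end in -n yet inflect differently (nevanen, belafofenast), so the final letter is not what conditions the rule; the number of vowels is.
"bunusuv" has 3 vowels. The stems with 3 vowels (lafofen → belafofenast, bobonof → bebobonofast) add be- … -ast around the stem.
So bunusuv → bebunusuvast.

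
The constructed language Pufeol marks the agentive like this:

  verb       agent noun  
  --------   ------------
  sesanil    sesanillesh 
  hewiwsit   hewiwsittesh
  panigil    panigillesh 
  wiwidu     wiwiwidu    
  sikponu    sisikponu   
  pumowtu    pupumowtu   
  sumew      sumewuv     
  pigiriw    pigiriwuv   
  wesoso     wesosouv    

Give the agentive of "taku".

sesanil and pigiriw both have last vowel 'i' yet inflect differently (sesanillesh, pigiriwuv), so the last vowel is not what conditions the rule; the final letter is.
"taku" ends in -u. The stems ending in -u (wiwidu → wiwiwidu, sikponu → sisikponu, pumowtu → pupumowtu) repeat the first consonant+vowel as a prefix.
The other patterns: stems ending in -l or -t double the final consonant and add -esh; stems ending in -o or -w add -uv.
So taku → tataku.

tataku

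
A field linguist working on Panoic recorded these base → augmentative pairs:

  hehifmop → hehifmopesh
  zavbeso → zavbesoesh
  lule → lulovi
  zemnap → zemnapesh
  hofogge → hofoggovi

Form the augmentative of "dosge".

dosgovi

hofogge and hehifmop both begin with h- yet inflect differently (hofoggovi, hehifmopesh), so the first letter is not what conditions the rule; the final letter is.
"dosge" ends in -e. The stems ending in -e (lule → lulovi, hofogge → hofoggovi) drop the final letter and add -ovi.
The other pattern: stems ending in -o or -p add -esh.
So dosge → dosgovi.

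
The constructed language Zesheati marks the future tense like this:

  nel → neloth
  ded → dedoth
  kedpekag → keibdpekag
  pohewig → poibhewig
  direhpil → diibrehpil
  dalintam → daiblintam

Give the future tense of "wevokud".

weibvokud

nel and direhpil both end in -l yet inflect differently (neloth, diibrehpil), so the final letter is not what conditions the rule; the number of vowels is.
"wevokud" has 3 vowels. The stems with 3 vowels (kedpekag → keibdpekag, pohewig → poibhewig, direhpil → diibrehpil) insert -ib- after the first vowel.
So wevokud → weibvokud.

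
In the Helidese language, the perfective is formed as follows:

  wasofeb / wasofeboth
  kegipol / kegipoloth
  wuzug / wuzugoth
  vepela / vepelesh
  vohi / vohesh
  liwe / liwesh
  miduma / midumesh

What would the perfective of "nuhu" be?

nuhesh

wasofeb and liwe both have last vowel 'e' yet inflect differently (wasofeboth, liwesh), so the last vowel is not what conditions the rule; whether the stem ends in a vowel or a consonant is.
"nuhu" ends in a vowel. The stems ending in a vowel (vepela → vepelesh, vohi → vohesh, liwe → liwesh) drop the final letter and add -esh.
The other pattern: stems ending in a consonant add -oth.
So nuhu → nuhesh.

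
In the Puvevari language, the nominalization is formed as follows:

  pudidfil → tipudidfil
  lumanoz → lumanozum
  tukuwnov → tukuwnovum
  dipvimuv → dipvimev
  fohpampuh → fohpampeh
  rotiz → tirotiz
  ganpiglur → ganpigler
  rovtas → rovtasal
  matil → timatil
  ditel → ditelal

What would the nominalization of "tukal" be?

tukalal

lumanoz and rotiz both end in -z yet inflect differently (lumanozum, tirotiz), so the final letter is not what conditions the rule; the last vowel is.
"tukal" has last vowel 'a'. The one such stem in the data (rovtas → rovtasal) adds -al, so the same rule applies.
The other patterns: stems whose last vowel is 'o' add -um; stems whose last vowel is 'i' add the prefix ti-; stems whose last vowel is 'u' change the last vowel to 'e'.
So tukal → tukalal.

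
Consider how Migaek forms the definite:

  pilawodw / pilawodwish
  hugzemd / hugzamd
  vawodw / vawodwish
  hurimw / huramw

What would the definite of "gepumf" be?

pilawodw and hurimw both end in -w yet inflect differently (pilawodwish, huramw), so the final letter is not what conditions the rule; the second-to-last letter is.
"gepumf" has second-to-last letter 'm'. The stems whose second-to-last letter is 'm' (hurimw → huramw, hugzemd → hugzamd) change the last vowel to 'a'.
The other pattern: stems whose second-to-last letter is 'd' add -ish.
So gepumf → gepamf.

gepamf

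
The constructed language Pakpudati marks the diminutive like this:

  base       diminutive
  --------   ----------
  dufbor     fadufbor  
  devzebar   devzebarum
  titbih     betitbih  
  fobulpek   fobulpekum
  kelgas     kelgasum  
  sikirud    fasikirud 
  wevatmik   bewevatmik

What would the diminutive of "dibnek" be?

dibnekum

devzebar and dufbor both end in -r yet inflect differently (devzebarum, fadufbor), so the final letter is not what conditions the rule; the last vowel is.
"dibnek" has last vowel 'e'. The one such stem in the data (fobulpek → fobulpekum) adds -um, so the same rule applies.
The other patterns: stems whose last vowel is 'o' or 'u' add the prefix fa-; stems whose last vowel is 'i' add the prefix be-.
So dibnek → dibnekum.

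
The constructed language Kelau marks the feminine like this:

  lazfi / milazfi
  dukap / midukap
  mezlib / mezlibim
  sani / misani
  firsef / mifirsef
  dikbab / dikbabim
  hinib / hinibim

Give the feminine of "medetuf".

mimedetuf

hinib and lazfi both have last vowel 'i' yet inflect differently (hinibim, milazfi), so the last vowel is not what conditions the rule; the final letter is.
"medetuf" ends in -f. The one such stem in the data (firsef → mifirsef) adds the prefix mi-, so the same rule applies.
So medetuf → mimedetuf.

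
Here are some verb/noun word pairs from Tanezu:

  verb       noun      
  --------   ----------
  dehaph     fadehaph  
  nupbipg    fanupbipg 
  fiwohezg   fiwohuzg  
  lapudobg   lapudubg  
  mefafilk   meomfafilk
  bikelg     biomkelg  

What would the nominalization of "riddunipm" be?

bikelg and nupbipg both end in -g yet inflect differently (biomkelg, fanupbipg), so the final letter is not what conditions the rule; the second-to-last letter is.
"riddunipm" has second-to-last letter 'p'. The stems whose second-to-last letter is 'p' (dehaph → fadehaph, nupbipg → fanupbipg) add the prefix fa-.
So riddunipm → fariddunipm.

fariddunipm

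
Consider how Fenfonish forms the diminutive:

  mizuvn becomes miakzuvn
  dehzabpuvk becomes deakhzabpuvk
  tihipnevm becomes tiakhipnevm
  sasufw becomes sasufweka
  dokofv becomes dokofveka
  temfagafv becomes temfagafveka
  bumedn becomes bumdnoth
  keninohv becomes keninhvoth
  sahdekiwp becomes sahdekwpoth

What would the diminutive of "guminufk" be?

mizuvn and bumedn both end in -n yet inflect differently (miakzuvn, bumdnoth), so the final letter is not what conditions the rule; the second-to-last letter is.
"guminufk" has second-to-last letter 'f'. The stems whose second-to-last letter is 'f' (sasufw → sasufweka, dokofv → dokofveka, temfagafv → temfagafveka) add -eka.
So guminufk → guminufkeka.

guminufkeka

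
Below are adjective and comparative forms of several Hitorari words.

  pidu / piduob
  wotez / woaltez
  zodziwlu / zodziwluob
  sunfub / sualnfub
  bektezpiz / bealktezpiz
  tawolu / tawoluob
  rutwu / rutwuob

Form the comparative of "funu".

"funu" ends in -u. The stems ending in -u (rutwu → rutwuob, pidu → piduob, zodziwlu → zodziwluob) add -ob.
The other pattern: stems ending in -b or -z insert -al- after the first vowel.
So funu → funuob.

funuob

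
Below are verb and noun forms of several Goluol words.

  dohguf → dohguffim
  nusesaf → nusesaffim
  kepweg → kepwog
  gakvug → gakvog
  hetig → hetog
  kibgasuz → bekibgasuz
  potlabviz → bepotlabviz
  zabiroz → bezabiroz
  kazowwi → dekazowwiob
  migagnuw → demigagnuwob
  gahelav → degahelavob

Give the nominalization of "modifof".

modifoffim

dohguf and gakvug both have last vowel 'u' yet inflect differently (dohguffim, gakvog), so the last vowel is not what conditions the rule; the final letter is.
"modifof" ends in -f. The stems ending in -f (dohguf → dohguffim, nusesaf → nusesaffim) double the final consonant and add -im.
So modifof → modifoffim.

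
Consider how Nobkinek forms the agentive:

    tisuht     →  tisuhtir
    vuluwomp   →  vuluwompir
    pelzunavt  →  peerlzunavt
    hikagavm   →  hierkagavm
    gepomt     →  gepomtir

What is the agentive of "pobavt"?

pelzunavt and tisuht both end in -t yet inflect differently (peerlzunavt, tisuhtir), so the final letter is not what conditions the rule; the second-to-last letter is.
"pobavt" has second-to-last letter 'v'. The stems whose second-to-last letter is 'v' (pelzunavt → peerlzunavt, hikagavm → hierkagavm) insert -er- after the first vowel.
So pobavt → poerbavt.

poerbavt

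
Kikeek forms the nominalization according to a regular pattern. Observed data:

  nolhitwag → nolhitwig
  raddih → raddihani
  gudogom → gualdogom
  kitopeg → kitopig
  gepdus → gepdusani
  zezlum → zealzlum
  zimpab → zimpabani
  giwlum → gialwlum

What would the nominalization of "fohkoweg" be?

fohkowig

"fohkoweg" ends in -g. The stems ending in -g (nolhitwag → nolhitwig, kitopeg → kitopig) change the last vowel to 'i'.
So fohkoweg → fohkowig.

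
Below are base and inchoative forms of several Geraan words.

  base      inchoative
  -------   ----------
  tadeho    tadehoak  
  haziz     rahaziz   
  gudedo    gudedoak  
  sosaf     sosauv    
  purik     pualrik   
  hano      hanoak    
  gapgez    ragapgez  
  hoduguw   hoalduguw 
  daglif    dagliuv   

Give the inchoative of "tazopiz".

ratazopiz

daglif and haziz both have last vowel 'i' yet inflect differently (dagliuv, rahaziz), so the last vowel is not what conditions the rule; the final letter is.
"tazopiz" ends in -z. The stems ending in -z (gapgez → ragapgez, haziz → rahaziz) add the prefix ra-.
The other patterns: stems ending in -f drop the final letter and add -uv; stems ending in -o add -ak; stems ending in -k or -w insert -al- after the first vowel.
So tazopiz → ratazopiz.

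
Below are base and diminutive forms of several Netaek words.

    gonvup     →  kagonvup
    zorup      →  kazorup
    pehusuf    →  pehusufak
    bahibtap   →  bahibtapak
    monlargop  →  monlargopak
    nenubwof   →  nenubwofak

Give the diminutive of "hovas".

gonvup and bahibtap both end in -p yet inflect differently (kagonvup, bahibtapak), so the final letter is not what conditions the rule; the number of vowels is.
"hovas" has 2 vowels. The stems with 2 vowels (gonvup → kagonvup, zorup → kazorup) add the prefix ka-.
The other pattern: stems with 3 vowels add -ak.
So hovas → kahovas.

kahovas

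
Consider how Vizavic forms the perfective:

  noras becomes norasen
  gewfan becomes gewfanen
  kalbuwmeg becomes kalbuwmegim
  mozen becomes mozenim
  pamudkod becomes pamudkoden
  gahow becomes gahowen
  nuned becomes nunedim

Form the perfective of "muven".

nuned and pamudkod both end in -d yet inflect differently (nunedim, pamudkoden), so the final letter is not what conditions the rule; the last vowel is.
"muven" has last vowel 'e'. The stems whose last vowel is 'e' (kalbuwmeg → kalbuwmegim, mozen → mozenim, nuned → nunedim) add -im.
So muven → muvenim.

muvenim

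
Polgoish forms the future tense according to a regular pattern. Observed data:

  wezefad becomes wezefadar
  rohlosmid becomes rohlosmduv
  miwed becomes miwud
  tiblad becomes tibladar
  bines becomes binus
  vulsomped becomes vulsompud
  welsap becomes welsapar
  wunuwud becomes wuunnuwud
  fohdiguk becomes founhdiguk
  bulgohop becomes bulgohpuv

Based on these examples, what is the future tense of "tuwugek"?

tuwuguk

tiblad and wunuwud both end in -d yet inflect differently (tibladar, wuunnuwud), so the final letter is not what conditions the rule; the last vowel is.
"tuwugek" has last vowel 'e'. The stems whose last vowel is 'e' (bines → binus, vulsomped → vulsompud, miwed → miwud) change the last vowel to 'u'.
The other patterns: stems whose last vowel is 'a' add -ar; stems whose last vowel is 'u' insert -un- after the first vowel; stems whose last vowel is 'i' or 'o' delete the last vowel and add -uv.
So tuwugek → tuwuguk.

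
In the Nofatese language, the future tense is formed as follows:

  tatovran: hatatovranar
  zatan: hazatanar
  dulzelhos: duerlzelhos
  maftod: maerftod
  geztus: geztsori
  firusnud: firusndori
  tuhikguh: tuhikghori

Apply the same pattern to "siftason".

sierftason

dulzelhos and geztus both end in -s yet inflect differently (duerlzelhos, geztsori), so the final letter is not what conditions the rule; the last vowel is.
"siftason" has last vowel 'o'. The stems whose last vowel is 'o' (dulzelhos → duerlzelhos, maftod → maerftod) insert -er- after the first vowel.
The other patterns: stems whose last vowel is 'a' add ha- … -ar around the stem; stems whose last vowel is 'u' delete the last vowel and add -ori.
So siftason → sierftason.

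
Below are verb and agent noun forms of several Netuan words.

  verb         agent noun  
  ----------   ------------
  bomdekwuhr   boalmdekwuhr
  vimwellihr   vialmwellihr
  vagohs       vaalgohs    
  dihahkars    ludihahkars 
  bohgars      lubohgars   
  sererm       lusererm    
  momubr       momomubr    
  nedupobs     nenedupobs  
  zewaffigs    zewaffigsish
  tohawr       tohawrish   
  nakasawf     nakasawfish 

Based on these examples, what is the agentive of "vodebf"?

"vodebf" has second-to-last letter 'b'. The stems whose second-to-last letter is 'b' (momubr → momomubr, nedupobs → nenedupobs) repeat the first consonant+vowel as a prefix.
The other patterns: stems whose second-to-last letter is 'h' insert -al- after the first vowel; stems whose second-to-last letter is 'r' add the prefix lu-; stems whose second-to-last letter is 'g' or 'w' add -ish.
So vodebf → vovodebf.

vovodebf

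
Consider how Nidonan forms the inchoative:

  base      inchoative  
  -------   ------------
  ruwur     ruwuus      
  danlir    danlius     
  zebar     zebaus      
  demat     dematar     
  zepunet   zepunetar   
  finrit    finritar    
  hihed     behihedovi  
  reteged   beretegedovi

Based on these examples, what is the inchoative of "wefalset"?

wefalsetar

zebar and demat both have last vowel 'a' yet inflect differently (zebaus, dematar), so the last vowel is not what conditions the rule; the final letter is.
"wefalset" ends in -t. The stems ending in -t (demat → dematar, zepunet → zepunetar, finrit → finritar) add -ar.
The other patterns: stems ending in -r drop the final letter and add -us; stems ending in -d add be- … -ovi around the stem.
So wefalset → wefalsetar.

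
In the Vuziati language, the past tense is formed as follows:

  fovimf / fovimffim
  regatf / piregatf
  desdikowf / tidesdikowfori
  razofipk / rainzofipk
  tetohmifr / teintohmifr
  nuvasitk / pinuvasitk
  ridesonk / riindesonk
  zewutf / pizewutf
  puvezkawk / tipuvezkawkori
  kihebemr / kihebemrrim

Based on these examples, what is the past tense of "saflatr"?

desdikowf and fovimf both end in -f yet inflect differently (tidesdikowfori, fovimffim), so the final letter is not what conditions the rule; the second-to-last letter is.
"saflatr" has second-to-last letter 't'. The stems whose second-to-last letter is 't' (nuvasitk → pinuvasitk, zewutf → pizewutf, regatf → piregatf) add the prefix pi-.
The other patterns: stems whose second-to-last letter is 'w' add ti- … -ori around the stem; stems whose second-to-last letter is 'm' double the final consonant and add -im; stems whose second-to-last letter is 'f', 'n' or 'p' insert -in- after the first vowel.
So saflatr → pisaflatr.

pisaflatr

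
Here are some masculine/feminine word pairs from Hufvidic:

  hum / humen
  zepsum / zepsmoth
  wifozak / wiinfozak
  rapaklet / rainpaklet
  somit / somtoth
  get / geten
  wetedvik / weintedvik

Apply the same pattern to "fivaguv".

fiinvaguv

get and somit both end in -t yet inflect differently (geten, somtoth), so the final letter is not what conditions the rule; the number of vowels is.
"fivaguv" has 3 vowels. The stems with 3 vowels (wetedvik → weintedvik, wifozak → wiinfozak, rapaklet → rainpaklet) insert -in- after the first vowel.
So fivaguv → fiinvaguv.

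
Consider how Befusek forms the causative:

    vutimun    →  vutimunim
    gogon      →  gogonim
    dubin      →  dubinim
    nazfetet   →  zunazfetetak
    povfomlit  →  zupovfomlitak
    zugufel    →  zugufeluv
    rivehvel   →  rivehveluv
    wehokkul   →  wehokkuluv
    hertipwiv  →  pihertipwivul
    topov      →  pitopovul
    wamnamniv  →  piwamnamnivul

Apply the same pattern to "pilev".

dubin and povfomlit both have last vowel 'i' yet inflect differently (dubinim, zupovfomlitak), so the last vowel is not what conditions the rule; the final letter is.
"pilev" ends in -v. The stems ending in -v (hertipwiv → pihertipwivul, topov → pitopovul, wamnamniv → piwamnamnivul) add pi- … -ul around the stem.
The other patterns: stems ending in -n add -im; stems ending in -t add zu- … -ak around the stem; stems ending in -l add -uv.
So pilev → pipilevul.

pipilevul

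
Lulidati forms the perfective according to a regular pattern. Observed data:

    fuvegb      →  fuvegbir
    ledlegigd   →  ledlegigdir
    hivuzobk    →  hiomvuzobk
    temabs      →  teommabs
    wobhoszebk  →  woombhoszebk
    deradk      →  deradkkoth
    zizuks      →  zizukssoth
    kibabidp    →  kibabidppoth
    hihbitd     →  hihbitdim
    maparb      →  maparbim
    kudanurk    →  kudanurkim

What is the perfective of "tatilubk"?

taomtilubk

hivuzobk and deradk both end in -k yet inflect differently (hiomvuzobk, deradkkoth), so the final letter is not what conditions the rule; the second-to-last letter is.
"tatilubk" has second-to-last letter 'b'. The stems whose second-to-last letter is 'b' (hivuzobk → hiomvuzobk, temabs → teommabs, wobhoszebk → woombhoszebk) insert -om- after the first vowel.
The other patterns: stems whose second-to-last letter is 'g' add -ir; stems whose second-to-last letter is 'd' or 'k' double the final consonant and add -oth; stems whose second-to-last letter is 'r' or 't' add -im.
So tatilubk → taomtilubk.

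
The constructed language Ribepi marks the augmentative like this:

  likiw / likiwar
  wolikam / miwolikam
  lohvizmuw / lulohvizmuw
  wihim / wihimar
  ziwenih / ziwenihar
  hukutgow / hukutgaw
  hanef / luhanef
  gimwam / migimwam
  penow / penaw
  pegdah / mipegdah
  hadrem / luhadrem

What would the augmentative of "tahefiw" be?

"tahefiw" has last vowel 'i'. The stems whose last vowel is 'i' (ziwenih → ziwenihar, wihim → wihimar, likiw → likiwar) add -ar.
So tahefiw → tahefiwar.

tahefiwar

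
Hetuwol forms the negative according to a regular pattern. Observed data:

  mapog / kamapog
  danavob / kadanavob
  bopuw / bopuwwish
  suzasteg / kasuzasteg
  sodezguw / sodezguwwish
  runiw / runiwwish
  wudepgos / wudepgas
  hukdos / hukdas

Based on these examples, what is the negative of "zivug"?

hukdos and danavob both have last vowel 'o' yet inflect differently (hukdas, kadanavob), so the last vowel is not what conditions the rule; the final letter is.
"zivug" ends in -g. The stems ending in -g (suzasteg → kasuzasteg, mapog → kamapog) add the prefix ka-.
The other patterns: stems ending in -s change the last vowel to 'a'; stems ending in -w double the final consonant and add -ish.
So zivug → kazivug.

kazivug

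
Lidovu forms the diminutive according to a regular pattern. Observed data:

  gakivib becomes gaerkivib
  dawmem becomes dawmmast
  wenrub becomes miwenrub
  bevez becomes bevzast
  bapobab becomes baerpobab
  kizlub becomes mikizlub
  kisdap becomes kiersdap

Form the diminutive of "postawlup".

kizlub and bapobab both end in -b yet inflect differently (mikizlub, baerpobab), so the final letter is not what conditions the rule; the last vowel is.
"postawlup" has last vowel 'u'. The stems whose last vowel is 'u' (kizlub → mikizlub, wenrub → miwenrub) add the prefix mi-.
The other patterns: stems whose last vowel is 'e' delete the last vowel and add -ast; stems whose last vowel is 'a' or 'i' insert -er- after the first vowel.
So postawlup → mipostawlup.

mipostawlup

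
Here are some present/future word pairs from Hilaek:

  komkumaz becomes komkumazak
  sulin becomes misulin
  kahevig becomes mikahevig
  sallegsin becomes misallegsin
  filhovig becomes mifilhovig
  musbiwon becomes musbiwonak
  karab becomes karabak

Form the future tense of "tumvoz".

tumvozak

"tumvoz" has last vowel 'o'. The one such stem in the data (musbiwon → musbiwonak) adds -ak, so the same rule applies.
The other pattern: stems whose last vowel is 'i' add the prefix mi-.
So tumvoz → tumvozak.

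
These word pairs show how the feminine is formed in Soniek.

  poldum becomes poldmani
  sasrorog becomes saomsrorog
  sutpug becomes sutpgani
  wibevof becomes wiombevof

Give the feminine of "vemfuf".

sutpug and sasrorog both end in -g yet inflect differently (sutpgani, saomsrorog), so the final letter is not what conditions the rule; the last vowel is.
"vemfuf" has last vowel 'u'. The stems whose last vowel is 'u' (poldum → poldmani, sutpug → sutpgani) delete the last vowel and add -ani.
So vemfuf → vemffani.

vemffani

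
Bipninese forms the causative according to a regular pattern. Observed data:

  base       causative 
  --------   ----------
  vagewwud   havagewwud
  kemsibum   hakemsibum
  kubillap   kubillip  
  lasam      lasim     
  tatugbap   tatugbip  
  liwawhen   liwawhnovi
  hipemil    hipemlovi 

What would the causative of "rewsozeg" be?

kemsibum and lasam both end in -m yet inflect differently (hakemsibum, lasim), so the final letter is not what conditions the rule; the last vowel is.
"rewsozeg" has last vowel 'e'. The one such stem in the data (liwawhen → liwawhnovi) deletes the last vowel and adds -ovi (as does hipemil), so the same rule applies.
So rewsozeg → rewsozgovi.

rewsozgovi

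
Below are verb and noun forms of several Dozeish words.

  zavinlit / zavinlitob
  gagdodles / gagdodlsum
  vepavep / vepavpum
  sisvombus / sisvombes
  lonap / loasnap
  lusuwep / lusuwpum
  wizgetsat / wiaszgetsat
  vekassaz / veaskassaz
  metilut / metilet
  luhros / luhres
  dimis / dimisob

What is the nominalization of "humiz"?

gagdodles and dimis both end in -s yet inflect differently (gagdodlsum, dimisob), so the final letter is not what conditions the rule; the last vowel is.
"humiz" has last vowel 'i'. The stems whose last vowel is 'i' (zavinlit → zavinlitob, dimis → dimisob) add -ob.
So humiz → humizob.

humizob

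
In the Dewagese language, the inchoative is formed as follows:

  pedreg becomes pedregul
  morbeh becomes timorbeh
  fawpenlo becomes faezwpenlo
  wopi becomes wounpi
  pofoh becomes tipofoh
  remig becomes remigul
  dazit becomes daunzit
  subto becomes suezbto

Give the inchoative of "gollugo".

pofoh and fawpenlo both have last vowel 'o' yet inflect differently (tipofoh, faezwpenlo), so the last vowel is not what conditions the rule; the final letter is.
"gollugo" ends in -o. The stems ending in -o (fawpenlo → faezwpenlo, subto → suezbto) insert -ez- after the first vowel.
So gollugo → goezllugo.

goezllugo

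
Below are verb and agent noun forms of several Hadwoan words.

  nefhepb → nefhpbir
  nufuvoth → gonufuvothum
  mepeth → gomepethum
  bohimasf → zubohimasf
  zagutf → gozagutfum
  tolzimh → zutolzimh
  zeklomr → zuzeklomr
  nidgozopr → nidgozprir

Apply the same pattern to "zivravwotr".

"zivravwotr" has second-to-last letter 't'. The stems whose second-to-last letter is 't' (zagutf → gozagutfum, mepeth → gomepethum, nufuvoth → gonufuvothum) add go- … -um around the stem.
The other patterns: stems whose second-to-last letter is 'm' or 's' add the prefix zu-; stems whose second-to-last letter is 'p' delete the last vowel and add -ir.
So zivravwotr → gozivravwotrum.

gozivravwotrum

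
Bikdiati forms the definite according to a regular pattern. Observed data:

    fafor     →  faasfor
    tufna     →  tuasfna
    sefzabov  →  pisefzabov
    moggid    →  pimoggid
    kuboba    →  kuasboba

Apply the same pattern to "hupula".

huaspula

fafor and sefzabov both have last vowel 'o' yet inflect differently (faasfor, pisefzabov), so the last vowel is not what conditions the rule; the final letter is.
"hupula" ends in -a. The stems ending in -a (tufna → tuasfna, kuboba → kuasboba) insert -as- after the first vowel.
The other pattern: stems ending in -d or -v add the prefix pi-.
So hupula → huaspula.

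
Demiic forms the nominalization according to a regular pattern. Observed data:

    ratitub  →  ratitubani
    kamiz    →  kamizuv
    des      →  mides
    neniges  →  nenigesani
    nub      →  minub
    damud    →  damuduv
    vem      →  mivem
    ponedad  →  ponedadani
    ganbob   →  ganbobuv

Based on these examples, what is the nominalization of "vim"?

"vim" has 1 vowel. The stems with 1 vowel (des → mides, vem → mivem, nub → minub) add the prefix mi-.
The other patterns: stems with 2 vowels add -uv; stems with 3 vowels add -ani.
So vim → mivim.

mivim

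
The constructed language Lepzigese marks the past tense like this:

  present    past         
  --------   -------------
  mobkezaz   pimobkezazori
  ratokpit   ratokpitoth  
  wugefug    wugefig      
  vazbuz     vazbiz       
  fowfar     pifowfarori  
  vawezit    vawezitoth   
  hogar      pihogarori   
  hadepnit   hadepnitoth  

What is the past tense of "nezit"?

mobkezaz and vazbuz both end in -z yet inflect differently (pimobkezazori, vazbiz), so the final letter is not what conditions the rule; the last vowel is.
"nezit" has last vowel 'i'. The stems whose last vowel is 'i' (vawezit → vawezitoth, hadepnit → hadepnitoth, ratokpit → ratokpitoth) add -oth.
The other patterns: stems whose last vowel is 'a' add pi- … -ori around the stem; stems whose last vowel is 'u' change the last vowel to 'i'.
So nezit → nezitoth.

nezitoth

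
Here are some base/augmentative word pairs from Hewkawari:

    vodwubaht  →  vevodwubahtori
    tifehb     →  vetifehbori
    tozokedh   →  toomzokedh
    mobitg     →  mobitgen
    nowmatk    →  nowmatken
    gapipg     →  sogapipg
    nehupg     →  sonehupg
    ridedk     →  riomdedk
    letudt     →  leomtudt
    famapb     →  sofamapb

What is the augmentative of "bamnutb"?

bamnutben

famapb and tifehb both end in -b yet inflect differently (sofamapb, vetifehbori), so the final letter is not what conditions the rule; the second-to-last letter is.
"bamnutb" has second-to-last letter 't'. The stems whose second-to-last letter is 't' (nowmatk → nowmatken, mobitg → mobitgen) add -en.
So bamnutb → bamnutben.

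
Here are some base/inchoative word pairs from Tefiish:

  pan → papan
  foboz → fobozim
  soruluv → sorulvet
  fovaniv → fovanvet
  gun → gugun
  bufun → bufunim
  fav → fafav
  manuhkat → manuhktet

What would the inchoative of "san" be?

sasan

"san" has 1 vowel. The stems with 1 vowel (fav → fafav, gun → gugun, pan → papan) repeat the first consonant+vowel as a prefix.
So san → sasan.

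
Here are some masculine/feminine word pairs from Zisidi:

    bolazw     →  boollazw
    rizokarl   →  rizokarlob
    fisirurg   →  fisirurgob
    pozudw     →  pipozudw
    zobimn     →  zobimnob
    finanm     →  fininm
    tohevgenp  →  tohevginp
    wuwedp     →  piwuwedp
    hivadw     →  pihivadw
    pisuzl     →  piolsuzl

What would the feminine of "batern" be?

baternob

tohevgenp and wuwedp both end in -p yet inflect differently (tohevginp, piwuwedp), so the final letter is not what conditions the rule; the second-to-last letter is.
"batern" has second-to-last letter 'r'. The stems whose second-to-last letter is 'r' (fisirurg → fisirurgob, rizokarl → rizokarlob) add -ob.
So batern → baternob.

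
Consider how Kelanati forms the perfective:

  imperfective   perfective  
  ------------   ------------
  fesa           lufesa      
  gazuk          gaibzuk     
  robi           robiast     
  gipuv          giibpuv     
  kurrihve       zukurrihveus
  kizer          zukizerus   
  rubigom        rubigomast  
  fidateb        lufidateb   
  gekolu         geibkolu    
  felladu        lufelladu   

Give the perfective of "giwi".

giibwi

"giwi" begins with g-. The stems beginning with g- (gipuv → giibpuv, gekolu → geibkolu, gazuk → gaibzuk) insert -ib- after the first vowel.
The other patterns: stems beginning with r- add -ast; stems beginning with k- add zu- … -us around the stem; stems beginning with f- add the prefix lu-.
So giwi → giibwi.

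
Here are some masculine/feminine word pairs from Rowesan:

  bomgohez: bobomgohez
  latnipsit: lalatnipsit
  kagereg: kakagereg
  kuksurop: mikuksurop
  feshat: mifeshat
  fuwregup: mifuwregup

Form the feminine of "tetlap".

latnipsit and feshat both end in -t yet inflect differently (lalatnipsit, mifeshat), so the final letter is not what conditions the rule; the last vowel is.
"tetlap" has last vowel 'a'. The one such stem in the data (feshat → mifeshat) adds the prefix mi-, so the same rule applies.
The other pattern: stems whose last vowel is 'e' or 'i' repeat the first consonant+vowel as a prefix.
So tetlap → mitetlap.

mitetlap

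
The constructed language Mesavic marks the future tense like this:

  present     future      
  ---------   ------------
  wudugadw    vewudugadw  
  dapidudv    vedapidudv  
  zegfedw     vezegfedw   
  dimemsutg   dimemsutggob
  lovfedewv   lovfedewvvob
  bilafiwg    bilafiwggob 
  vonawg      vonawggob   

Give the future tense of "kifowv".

kifowvvob

dapidudv and lovfedewv both end in -v yet inflect differently (vedapidudv, lovfedewvvob), so the final letter is not what conditions the rule; the second-to-last letter is.
"kifowv" has second-to-last letter 'w'. The stems whose second-to-last letter is 'w' (lovfedewv → lovfedewvvob, bilafiwg → bilafiwggob, vonawg → vonawggob) double the final consonant and add -ob.
The other pattern: stems whose second-to-last letter is 'd' add the prefix ve-.
So kifowv → kifowvvob.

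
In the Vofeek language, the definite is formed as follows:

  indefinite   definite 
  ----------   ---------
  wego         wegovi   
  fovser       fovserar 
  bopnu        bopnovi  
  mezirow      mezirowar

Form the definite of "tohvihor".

mezirow and wego both have last vowel 'o' yet inflect differently (mezirowar, wegovi), so the last vowel is not what conditions the rule; whether the stem ends in a vowel or a consonant is.
"tohvihor" ends in a consonant. The stems ending in a consonant (mezirow → mezirowar, fovser → fovserar) add -ar.
The other pattern: stems ending in a vowel drop the final letter and add -ovi.
So tohvihor → tohvihorar.

tohvihorar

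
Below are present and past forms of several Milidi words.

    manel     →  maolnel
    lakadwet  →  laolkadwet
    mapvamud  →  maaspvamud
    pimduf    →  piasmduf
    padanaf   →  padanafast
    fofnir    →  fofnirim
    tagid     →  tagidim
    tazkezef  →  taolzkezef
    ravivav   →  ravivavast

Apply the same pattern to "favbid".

favbidim

"favbid" has last vowel 'i'. The stems whose last vowel is 'i' (fofnir → fofnirim, tagid → tagidim) add -im.
So favbid → favbidim.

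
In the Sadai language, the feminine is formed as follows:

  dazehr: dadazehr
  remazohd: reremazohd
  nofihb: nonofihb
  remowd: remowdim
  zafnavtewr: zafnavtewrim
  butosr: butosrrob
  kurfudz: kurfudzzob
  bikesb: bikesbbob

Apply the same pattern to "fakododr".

"fakododr" has second-to-last letter 'd'. The one such stem in the data (kurfudz → kurfudzzob) doubles the final consonant and adds -ob (as do butosr, bikesb), so the same rule applies.
The other patterns: stems whose second-to-last letter is 'h' repeat the first consonant+vowel as a prefix; stems whose second-to-last letter is 'w' add -im.
So fakododr → fakododrrob.

fakododrrob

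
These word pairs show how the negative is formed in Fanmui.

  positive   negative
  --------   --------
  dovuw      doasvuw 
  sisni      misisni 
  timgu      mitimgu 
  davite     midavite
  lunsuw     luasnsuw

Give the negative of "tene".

"tene" ends in a vowel. The stems ending in a vowel (sisni → misisni, davite → midavite, timgu → mitimgu) add the prefix mi-.
So tene → mitene.

mitene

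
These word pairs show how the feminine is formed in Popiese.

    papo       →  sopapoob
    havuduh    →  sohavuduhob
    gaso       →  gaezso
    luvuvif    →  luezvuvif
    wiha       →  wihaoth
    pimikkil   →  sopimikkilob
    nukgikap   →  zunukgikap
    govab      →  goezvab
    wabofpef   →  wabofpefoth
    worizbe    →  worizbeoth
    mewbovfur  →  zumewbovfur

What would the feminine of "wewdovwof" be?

gaso and papo both end in -o yet inflect differently (gaezso, sopapoob), so the final letter is not what conditions the rule; the first letter is.
"wewdovwof" begins with w-. The stems beginning with w- (worizbe → worizbeoth, wabofpef → wabofpefoth, wiha → wihaoth) add -oth.
The other patterns: stems beginning with g- or l- insert -ez- after the first vowel; stems beginning with h- or p- add so- … -ob around the stem; stems beginning with m- or n- add the prefix zu-.
So wewdovwof → wewdovwofoth.

wewdovwofoth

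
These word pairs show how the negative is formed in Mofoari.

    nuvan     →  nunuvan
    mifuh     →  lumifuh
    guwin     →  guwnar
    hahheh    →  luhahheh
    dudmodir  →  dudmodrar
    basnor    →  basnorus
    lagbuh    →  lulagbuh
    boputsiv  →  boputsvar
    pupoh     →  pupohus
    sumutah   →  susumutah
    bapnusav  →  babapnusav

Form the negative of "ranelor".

dudmodir and basnor both end in -r yet inflect differently (dudmodrar, basnorus), so the final letter is not what conditions the rule; the last vowel is.
"ranelor" has last vowel 'o'. The stems whose last vowel is 'o' (pupoh → pupohus, basnor → basnorus) add -us.
The other patterns: stems whose last vowel is 'i' delete the last vowel and add -ar; stems whose last vowel is 'a' repeat the first consonant+vowel as a prefix; stems whose last vowel is 'e' or 'u' add the prefix lu-.
So ranelor → ranelorus.

ranelorus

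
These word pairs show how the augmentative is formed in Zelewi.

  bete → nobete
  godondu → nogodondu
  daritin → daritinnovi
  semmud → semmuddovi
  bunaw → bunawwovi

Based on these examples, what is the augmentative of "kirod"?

godondu and semmud both have last vowel 'u' yet inflect differently (nogodondu, semmuddovi), so the last vowel is not what conditions the rule; whether the stem ends in a vowel or a consonant is.
"kirod" ends in a consonant. The stems ending in a consonant (daritin → daritinnovi, semmud → semmuddovi, bunaw → bunawwovi) double the final consonant and add -ovi.
The other pattern: stems ending in a vowel add the prefix no-.
So kirod → kiroddovi.

kiroddovi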